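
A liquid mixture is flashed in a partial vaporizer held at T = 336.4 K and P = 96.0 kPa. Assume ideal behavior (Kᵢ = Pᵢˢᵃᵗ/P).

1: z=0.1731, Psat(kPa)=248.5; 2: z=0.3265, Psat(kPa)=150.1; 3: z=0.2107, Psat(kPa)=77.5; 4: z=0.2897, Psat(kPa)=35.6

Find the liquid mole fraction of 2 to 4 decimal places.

Raoult's law: Kᵢ = Pᵢˢᵃᵗ/P = Pᵢˢᵃᵗ/96.0.
  K_1 = 248.5/96.0 = 2.588542, K_2 = 150.1/96.0 = 1.563542, K_3 = 77.5/96.0 = 0.807292, K_4 = 35.6/96.0 = 0.370833
Rachford–Rice: g(ψ) = Σ zᵢ(Kᵢ−1)/(1+ψ(Kᵢ−1)) = 0.
Feasibility: ΣzᵢKᵢ = 1.2361, Σzᵢ/Kᵢ = 1.3179 — both > 1, two phases present.
Iterate (Newton) starting at ψ = 0.5:
  ψ = 0.5000: g = -0.01406, g' = -0.4525 → ψ = 0.4689
  ψ = 0.4689: g = -0.00007, g' = -0.4485 → ψ = 0.4688
Converged at ψ = 0.4688.
Compositions from xᵢ = zᵢ/(1+ψ(Kᵢ−1)), yᵢ = Kᵢxᵢ:
  1: x = 0.0992, y = 0.2568
  2: x = 0.2583, y = 0.4038
  3: x = 0.2316, y = 0.1870
  4: x = 0.4109, y = 0.1524

x_2 = 0.2583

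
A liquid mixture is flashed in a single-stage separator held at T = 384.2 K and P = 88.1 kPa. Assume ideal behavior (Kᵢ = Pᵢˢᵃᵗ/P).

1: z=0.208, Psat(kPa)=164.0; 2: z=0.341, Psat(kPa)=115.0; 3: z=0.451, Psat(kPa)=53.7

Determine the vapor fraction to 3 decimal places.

ψ = 0.484

Raoult's law: Kᵢ = Pᵢˢᵃᵗ/P = Pᵢˢᵃᵗ/88.1.
  K_1 = 164.0/88.1 = 1.86152, K_2 = 115.0/88.1 = 1.30533, K_3 = 53.7/88.1 = 0.60953
Iterate (Newton) starting at ψ = 0.65:
  ψ = 0.650: g = -0.0342, g' = -0.209 → ψ = 0.486
  ψ = 0.486: g = -0.0004, g' = -0.206 → ψ = 0.484
Converged at ψ = 0.484.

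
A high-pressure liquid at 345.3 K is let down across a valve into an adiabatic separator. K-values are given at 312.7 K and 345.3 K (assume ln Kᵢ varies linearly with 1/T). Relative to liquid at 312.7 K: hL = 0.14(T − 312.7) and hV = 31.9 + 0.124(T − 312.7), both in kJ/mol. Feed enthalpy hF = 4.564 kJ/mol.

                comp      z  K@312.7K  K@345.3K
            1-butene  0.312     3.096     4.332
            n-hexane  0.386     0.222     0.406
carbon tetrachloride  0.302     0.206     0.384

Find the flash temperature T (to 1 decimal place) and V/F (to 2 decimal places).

T = 318.9 K, V/F = 0.12

Adiabatic flash: solve Rachford–Rice at each trial T, then check hF = ψ·hV(T) + (1−ψ)·hL(T).
  T = 312.7 K: K = (3.096, 0.222, 0.206), RR gives ψ = 0.069, H_out = 2.207 kJ/mol
  T = 345.3 K: K = (4.332, 0.406, 0.384), RR gives ψ = 0.310, H_out = 14.302 kJ/mol
  T = 329.0 K: K = (3.693, 0.305, 0.286), RR gives ψ = 0.188, H_out = 8.227 kJ/mol
  T = 320.9 K: K = (3.391, 0.261, 0.244), RR gives ψ = 0.130, H_out = 5.286 kJ/mol
  T = 316.8 K: K = (3.242, 0.241, 0.224), RR gives ψ = 0.100, H_out = 3.767 kJ/mol
  T = 318.9 K: K = (3.318, 0.251, 0.234), RR gives ψ = 0.116, H_out = 4.549 kJ/mol
Linear interpolation between T = 318.9 (H_out = 4.549) and T = 320.9 (H_out = 5.286) on hF = 4.564 gives T ≈ 318.9 K, at which ψ = 0.12.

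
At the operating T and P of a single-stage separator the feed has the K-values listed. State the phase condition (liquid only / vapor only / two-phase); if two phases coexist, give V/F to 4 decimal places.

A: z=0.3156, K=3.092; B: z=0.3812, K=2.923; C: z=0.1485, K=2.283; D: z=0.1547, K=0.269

vapor only

ΣzᵢKᵢ = 2.4707; Σzᵢ/Kᵢ = 0.8726.
Since Σzᵢ/Kᵢ < 1 the mixture is above its dew point — single vapor phase.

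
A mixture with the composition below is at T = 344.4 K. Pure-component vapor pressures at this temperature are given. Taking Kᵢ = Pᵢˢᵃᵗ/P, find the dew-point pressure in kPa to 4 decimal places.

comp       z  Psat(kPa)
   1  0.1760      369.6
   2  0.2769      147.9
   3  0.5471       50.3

Pdew = 75.6136 kPa

At the dew point ψ → 1, so Σzᵢ/Kᵢ = 1 with Kᵢ = Pᵢˢᵃᵗ/P ⇒ 1/P = Σzᵢ/Pᵢˢᵃᵗ.
1/P = 0.1760/369.6 + 0.2769/147.9 + 0.5471/50.3 = 0.0132251 ⇒ P = 75.6136 kPa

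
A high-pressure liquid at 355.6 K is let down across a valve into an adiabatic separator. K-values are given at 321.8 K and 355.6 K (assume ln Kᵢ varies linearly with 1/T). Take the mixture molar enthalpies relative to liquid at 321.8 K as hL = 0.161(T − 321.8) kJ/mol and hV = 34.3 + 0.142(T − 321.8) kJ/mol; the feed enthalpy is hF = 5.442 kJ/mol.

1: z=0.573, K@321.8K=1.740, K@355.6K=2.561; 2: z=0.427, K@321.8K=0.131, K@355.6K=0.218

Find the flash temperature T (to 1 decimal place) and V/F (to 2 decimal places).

Adiabatic flash: solve Rachford–Rice at each trial T, then check hF = ψ·hV(T) + (1−ψ)·hL(T).
  T = 321.8 K: K = (1.740, 0.131), RR gives ψ = 0.082, H_out = 2.825 kJ/mol
  T = 355.6 K: K = (2.561, 0.218), RR gives ψ = 0.459, H_out = 20.897 kJ/mol
  T = 338.7 K: K = (2.131, 0.171), RR gives ψ = 0.314, H_out = 13.387 kJ/mol
  T = 330.2 K: K = (1.930, 0.150), RR gives ψ = 0.215, H_out = 8.689 kJ/mol
  T = 326.0 K: K = (1.834, 0.140), RR gives ψ = 0.154, H_out = 5.957 kJ/mol
  T = 323.9 K: K = (1.786, 0.136), RR gives ψ = 0.120, H_out = 4.449 kJ/mol
Linear interpolation between T = 323.9 (H_out = 4.449) and T = 326.0 (H_out = 5.957) on hF = 5.442 gives T ≈ 325.3 K, at which ψ = 0.14.

T = 325.3 K, V/F = 0.14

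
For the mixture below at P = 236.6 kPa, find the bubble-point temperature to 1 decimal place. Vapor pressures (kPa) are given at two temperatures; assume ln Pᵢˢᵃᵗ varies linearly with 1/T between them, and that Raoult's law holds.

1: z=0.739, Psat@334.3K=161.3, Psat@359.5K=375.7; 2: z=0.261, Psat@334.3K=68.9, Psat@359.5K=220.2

Bubble-point temperature: ΣzᵢPᵢˢᵃᵗ(T) = P. Interpolate ln Pᵢˢᵃᵗ = aᵢ + bᵢ/T.
  T = 334.3 K: ΣzᵢPᵢˢᵃᵗ = 137.18 kPa
  T = 359.5 K: ΣzᵢPᵢˢᵃᵗ = 335.11 kPa
  T = 346.9 K: ΣzᵢPᵢˢᵃᵗ = 217.57 kPa
  T = 353.2 K: ΣzᵢPᵢˢᵃᵗ = 270.96 kPa
  T = 350.0 K: ΣzᵢPᵢˢᵃᵗ = 242.59 kPa
  T = 348.4 K: ΣzᵢPᵢˢᵃᵗ = 229.39 kPa
Interpolating between 348.4 K and 350.0 K gives T ≈ 349.3 K.

T = 349.3 K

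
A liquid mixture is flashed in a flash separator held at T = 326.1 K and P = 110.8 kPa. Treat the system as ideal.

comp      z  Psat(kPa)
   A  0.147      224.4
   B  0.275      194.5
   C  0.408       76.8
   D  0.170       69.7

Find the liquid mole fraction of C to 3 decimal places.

x_C = 0.501

Raoult's law: Kᵢ = Pᵢˢᵃᵗ/P = Pᵢˢᵃᵗ/110.8.
  K_A = 224.4/110.8 = 2.02527, K_B = 194.5/110.8 = 1.75542, K_C = 76.8/110.8 = 0.69314, K_D = 69.7/110.8 = 0.62906
Material balance + equilibrium reduce to Σ zᵢ(Kᵢ−1)/(1+ψ(Kᵢ−1)) = 0.
Feasibility: ΣzᵢKᵢ = 1.170, Σzᵢ/Kᵢ = 1.088 — both > 1, two phases present.
Iterate (Newton) starting at ψ = 0.65:
  ψ = 0.650: g = -0.0097, g' = -0.227 → ψ = 0.607
Converged at ψ = 0.607.
Compositions from xᵢ = zᵢ/(1+ψ(Kᵢ−1)), yᵢ = Kᵢxᵢ:
  A: x = 0.091, y = 0.183
  B: x = 0.189, y = 0.331
  C: x = 0.501, y = 0.348
  D: x = 0.219, y = 0.138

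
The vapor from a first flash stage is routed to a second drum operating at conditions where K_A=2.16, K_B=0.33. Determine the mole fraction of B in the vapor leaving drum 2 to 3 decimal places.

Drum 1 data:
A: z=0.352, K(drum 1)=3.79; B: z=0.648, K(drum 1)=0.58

y_B (drum 2) = 0.209

Drum 1:
Newton iteration, ψ₁⁰ = 0.5:
  ψ₁ = 0.500: g = 0.0655, g' = -0.661 → ψ₁ = 0.599
  ψ₁ = 0.599: g = 0.0039, g' = -0.588 → ψ₁ = 0.606
Converged at ψ₁ = 0.606.
Drum-1 compositions:
  A: x = 0.131, y = 0.496
  B: x = 0.869, y = 0.504
Drum-2 feed = drum-1 vapor: z₂ = (0.4959, 0.5041).
Drum 2:
Let ψ₂ = V/F and solve Σ zᵢ(Kᵢ−1)/(1+ψ₂(Kᵢ−1)) = 0.
Check two-phase: ΣzᵢKᵢ = 1.237 > 1 and Σzᵢ/Kᵢ = 1.757 > 1, so g(0) = 0.237 > 0 and g(1) = -0.757 < 0.
Binary case is linear: z₁(K₁−1)(1+ψ₂(K₂−1)) + z₂(K₂−1)(1+ψ₂(K₁−1)) = 0
⇒ ψ₂ = [z₁(K₁−1)+z₂(K₂−1)] / [−(K₁−1)(K₂−1)] = 0.2375/0.7772 = 0.306
  A: x = 0.366, y = 0.791
  B: x = 0.634, y = 0.209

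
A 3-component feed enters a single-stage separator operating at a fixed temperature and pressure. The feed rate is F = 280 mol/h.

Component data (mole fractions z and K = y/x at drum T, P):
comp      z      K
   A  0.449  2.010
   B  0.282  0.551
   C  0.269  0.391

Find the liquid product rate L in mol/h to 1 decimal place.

L = 195.3 mol/h

Rachford–Rice: g(V/F) = Σ zᵢ(Kᵢ−1)/(1+V/F(Kᵢ−1)) = 0.
Check two-phase: ΣzᵢKᵢ = 1.163 > 1 and Σzᵢ/Kᵢ = 1.423 > 1, so g(0) = 0.163 > 0 and g(1) = -0.423 < 0.
Newton–Raphson from V/F = 0.59:
  V/F = 0.590: g = -0.1438, g' = -0.528 → V/F = 0.318
  V/F = 0.318: g = -0.0075, g' = -0.493 → V/F = 0.303
Converged at V/F = 0.303.
Then V = V/F·F = 0.3026·280 = 84.7 mol/h and L = F − V = 195.3 mol/h.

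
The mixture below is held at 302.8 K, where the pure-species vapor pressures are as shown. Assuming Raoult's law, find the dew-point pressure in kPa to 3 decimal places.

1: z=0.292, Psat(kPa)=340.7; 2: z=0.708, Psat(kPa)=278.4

At the dew point ψ → 1, so Σzᵢ/Kᵢ = 1 with Kᵢ = Pᵢˢᵃᵗ/P ⇒ 1/P = Σzᵢ/Pᵢˢᵃᵗ.
1/P = 0.292/340.7 + 0.708/278.4 = 0.003400 ⇒ P = 294.104 kPa

Pdew = 294.104 kPa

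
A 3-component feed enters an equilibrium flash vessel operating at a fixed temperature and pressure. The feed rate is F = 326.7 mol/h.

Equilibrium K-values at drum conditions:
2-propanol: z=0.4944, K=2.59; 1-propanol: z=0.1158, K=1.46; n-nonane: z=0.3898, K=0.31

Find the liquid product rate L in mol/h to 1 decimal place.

L = 136.2 mol/h

Material balance + equilibrium reduce to Σ zᵢ(Kᵢ−1)/(1+V/F(Kᵢ−1)) = 0.
g(0) = ΣzᵢKᵢ − 1 = 0.5704 and g(1) = 1 − Σzᵢ/Kᵢ = -0.5276, so a root lies in (0, 1).
Newton iteration, V/F⁰ = 0.5:
  V/F = 0.5000: g = 0.07061, g' = -0.8367 → V/F = 0.5844
  V/F = 0.5844: g = -0.00124, g' = -0.8722 → V/F = 0.5830
Converged at V/F = 0.5830.
Then V = V/F·F = 0.5830·326.7 = 190.5 mol/h and L = F − V = 136.2 mol/h.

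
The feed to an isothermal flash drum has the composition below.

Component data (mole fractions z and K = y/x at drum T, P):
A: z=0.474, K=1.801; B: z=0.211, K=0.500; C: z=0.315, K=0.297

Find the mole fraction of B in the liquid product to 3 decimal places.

x_B = 0.223

Material balance + equilibrium reduce to Σ zᵢ(Kᵢ−1)/(1+ψ(Kᵢ−1)) = 0.
Feasibility: ΣzᵢKᵢ = 1.053, Σzᵢ/Kᵢ = 1.746 — both > 1, two phases present.
Newton–Raphson from ψ = 0.5:
  ψ = 0.500: g = -0.2110, g' = -0.619 → ψ = 0.159
  ψ = 0.159: g = -0.0272, g' = -0.499 → ψ = 0.105
Converged at ψ = 0.105.
Compositions from xᵢ = zᵢ/(1+ψ(Kᵢ−1)), yᵢ = Kᵢxᵢ:
  A: x = 0.437, y = 0.788
  B: x = 0.223, y = 0.111
  C: x = 0.340, y = 0.101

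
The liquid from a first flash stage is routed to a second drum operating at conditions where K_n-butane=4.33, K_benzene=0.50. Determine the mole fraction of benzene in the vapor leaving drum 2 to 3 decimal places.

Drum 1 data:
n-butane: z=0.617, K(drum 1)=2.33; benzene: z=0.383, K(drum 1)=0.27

y_benzene (drum 2) = 0.435

Drum 1:
Let ψ₁ = V/F and solve Σ zᵢ(Kᵢ−1)/(1+ψ₁(Kᵢ−1)) = 0.
Feasibility: ΣzᵢKᵢ = 1.541, Σzᵢ/Kᵢ = 1.683 — both > 1, two phases present.
Binary case is linear: z₁(K₁−1)(1+ψ₁(K₂−1)) + z₂(K₂−1)(1+ψ₁(K₁−1)) = 0
⇒ ψ₁ = [z₁(K₁−1)+z₂(K₂−1)] / [−(K₁−1)(K₂−1)] = 0.5410/0.9709 = 0.557
Drum-1 compositions:
  n-butane: x = 0.354, y = 0.826
  benzene: x = 0.646, y = 0.174
Drum-2 feed = drum-1 liquid: z₂ = (0.3544, 0.6456).
Drum 2:
Material balance + equilibrium reduce to Σ zᵢ(Kᵢ−1)/(1+ψ₂(Kᵢ−1)) = 0.
Check two-phase: ΣzᵢKᵢ = 1.857 > 1 and Σzᵢ/Kᵢ = 1.373 > 1, so g(0) = 0.857 > 0 and g(1) = -0.373 < 0.
Binary case is linear: z₁(K₁−1)(1+ψ₂(K₂−1)) + z₂(K₂−1)(1+ψ₂(K₁−1)) = 0
⇒ ψ₂ = [z₁(K₁−1)+z₂(K₂−1)] / [−(K₁−1)(K₂−1)] = 0.8572/1.6650 = 0.515
  n-butane: x = 0.131, y = 0.565
  benzene: x = 0.869, y = 0.435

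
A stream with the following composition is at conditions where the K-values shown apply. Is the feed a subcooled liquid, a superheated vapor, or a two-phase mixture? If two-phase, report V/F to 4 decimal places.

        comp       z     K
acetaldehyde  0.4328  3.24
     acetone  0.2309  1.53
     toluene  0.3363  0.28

two-phase, V/F = 0.6798

ΣzᵢKᵢ = 1.8497; Σzᵢ/Kᵢ = 1.4856.
Both exceed 1, so a two-phase solution exists.
Material balance + equilibrium reduce to Σ zᵢ(Kᵢ−1)/(1+ψ(Kᵢ−1)) = 0.
Iterate (Newton) starting at ψ = 0.56:
  ψ = 0.5600: g = 0.11868, g' = -0.9553 → ψ = 0.6842
  ψ = 0.6842: g = -0.00466, g' = -1.0508 → ψ = 0.6798
Converged at ψ = 0.6798.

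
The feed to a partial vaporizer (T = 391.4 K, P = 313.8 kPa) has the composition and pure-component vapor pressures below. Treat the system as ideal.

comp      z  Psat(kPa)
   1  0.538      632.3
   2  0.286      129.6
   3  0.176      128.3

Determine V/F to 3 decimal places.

Raoult's law: Kᵢ = Pᵢˢᵃᵗ/P = Pᵢˢᵃᵗ/313.8.
  K_1 = 632.3/313.8 = 2.01498, K_2 = 129.6/313.8 = 0.41300, K_3 = 128.3/313.8 = 0.40886
Iterate (Newton) starting at V/F = 0.63:
  V/F = 0.630: g = -0.0991, g' = -0.611 → V/F = 0.468
  V/F = 0.468: g = -0.0049, g' = -0.560 → V/F = 0.459
Converged at V/F = 0.459.

V/F = 0.459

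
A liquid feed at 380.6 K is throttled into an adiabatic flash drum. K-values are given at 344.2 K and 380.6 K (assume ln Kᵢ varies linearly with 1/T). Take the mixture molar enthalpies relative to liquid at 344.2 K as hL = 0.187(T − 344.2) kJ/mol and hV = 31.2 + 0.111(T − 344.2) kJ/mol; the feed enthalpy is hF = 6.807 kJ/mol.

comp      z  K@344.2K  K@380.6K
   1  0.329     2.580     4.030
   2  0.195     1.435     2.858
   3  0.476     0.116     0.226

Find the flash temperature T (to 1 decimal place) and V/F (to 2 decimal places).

T = 347.2 K, V/F = 0.20

Adiabatic flash: solve Rachford–Rice at each trial T, then check hF = ψ·hV(T) + (1−ψ)·hL(T).
  T = 344.2 K: K = (2.580, 1.435, 0.116), RR gives ψ = 0.164, H_out = 5.114 kJ/mol
  T = 380.6 K: K = (4.030, 2.858, 0.226), RR gives ψ = 0.488, H_out = 20.686 kJ/mol
  T = 362.4 K: K = (3.261, 2.060, 0.165), RR gives ψ = 0.353, H_out = 13.934 kJ/mol
  T = 353.3 K: K = (2.909, 1.728, 0.139), RR gives ψ = 0.269, H_out = 9.912 kJ/mol
  T = 348.8 K: K = (2.744, 1.578, 0.127), RR gives ψ = 0.220, H_out = 7.658 kJ/mol
  T = 346.5 K: K = (2.661, 1.505, 0.121), RR gives ψ = 0.193, H_out = 6.420 kJ/mol
Linear interpolation between T = 346.5 (H_out = 6.420) and T = 348.8 (H_out = 7.658) on hF = 6.807 gives T ≈ 347.2 K, at which ψ = 0.20.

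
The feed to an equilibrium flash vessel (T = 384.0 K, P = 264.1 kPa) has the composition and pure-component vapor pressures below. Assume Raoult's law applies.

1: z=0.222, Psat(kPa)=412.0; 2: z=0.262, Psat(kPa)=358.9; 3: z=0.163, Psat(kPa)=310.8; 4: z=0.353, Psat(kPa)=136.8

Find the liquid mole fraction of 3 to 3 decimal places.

x_3 = 0.152

Raoult's law: Kᵢ = Pᵢˢᵃᵗ/P = Pᵢˢᵃᵗ/264.1.
  K_1 = 412.0/264.1 = 1.56002, K_2 = 358.9/264.1 = 1.35895, K_3 = 310.8/264.1 = 1.17683, K_4 = 136.8/264.1 = 0.51799
Iterate (Newton) starting at ψ = 0.35:
  ψ = 0.350: g = 0.0100, g' = -0.199 → ψ = 0.400
Converged at ψ = 0.400.
Compositions from xᵢ = zᵢ/(1+ψ(Kᵢ−1)), yᵢ = Kᵢxᵢ:
  1: x = 0.181, y = 0.283
  2: x = 0.229, y = 0.311
  3: x = 0.152, y = 0.179
  4: x = 0.437, y = 0.226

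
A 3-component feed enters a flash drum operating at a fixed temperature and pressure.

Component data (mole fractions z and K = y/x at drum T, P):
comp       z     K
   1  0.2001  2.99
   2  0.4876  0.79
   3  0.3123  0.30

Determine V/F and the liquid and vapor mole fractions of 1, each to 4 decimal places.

Rachford–Rice: g(V/F) = Σ zᵢ(Kᵢ−1)/(1+V/F(Kᵢ−1)) = 0.
Feasibility: ΣzᵢKᵢ = 1.0772, Σzᵢ/Kᵢ = 1.7251 — both > 1, two phases present.
Iterate (Newton) starting at V/F = 0.5:
  V/F = 0.5000: g = -0.25113, g' = -0.5881 → V/F = 0.0730
  V/F = 0.0730: g = 0.01332, g' = -0.7963 → V/F = 0.0897
  V/F = 0.0897: g = 0.00025, g' = -0.7671 → V/F = 0.0900
Converged at V/F = 0.0900.
Compositions from xᵢ = zᵢ/(1+V/F(Kᵢ−1)), yᵢ = Kᵢxᵢ:
  1: x = 0.1697, y = 0.5074
  2: x = 0.4970, y = 0.3926
  3: x = 0.3333, y = 0.1000

V/F = 0.0900, x_1 = 0.1697, y_1 = 0.5074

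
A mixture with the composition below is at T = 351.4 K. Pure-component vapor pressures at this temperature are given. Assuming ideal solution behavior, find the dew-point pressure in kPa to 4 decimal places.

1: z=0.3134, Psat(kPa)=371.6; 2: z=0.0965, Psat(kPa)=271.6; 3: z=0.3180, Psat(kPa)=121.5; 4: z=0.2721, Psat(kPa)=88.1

At the dew point ψ → 1, so Σzᵢ/Kᵢ = 1 with Kᵢ = Pᵢˢᵃᵗ/P ⇒ 1/P = Σzᵢ/Pᵢˢᵃᵗ.
1/P = 0.3134/371.6 + 0.0965/271.6 + 0.3180/121.5 + 0.2721/88.1 = 0.0069045 ⇒ P = 144.8330 kPa

Pdew = 144.8330 kPa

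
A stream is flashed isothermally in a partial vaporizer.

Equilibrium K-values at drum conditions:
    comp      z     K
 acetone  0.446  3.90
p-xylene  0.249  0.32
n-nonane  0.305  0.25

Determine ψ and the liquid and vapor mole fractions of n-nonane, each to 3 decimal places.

ψ = 0.429, x_n-nonane = 0.450, y_n-nonane = 0.112

Material balance + equilibrium reduce to Σ zᵢ(Kᵢ−1)/(1+ψ(Kᵢ−1)) = 0.
g(0) = ΣzᵢKᵢ − 1 = 0.895 and g(1) = 1 − Σzᵢ/Kᵢ = -1.112, so a root lies in (0, 1).
Newton–Raphson from ψ = 0.49:
  ψ = 0.490: g = -0.0813, g' = -1.328 → ψ = 0.429
Converged at ψ = 0.429.
Compositions from xᵢ = zᵢ/(1+ψ(Kᵢ−1)), yᵢ = Kᵢxᵢ:
  acetone: x = 0.199, y = 0.775
  p-xylene: x = 0.352, y = 0.113
  n-nonane: x = 0.450, y = 0.112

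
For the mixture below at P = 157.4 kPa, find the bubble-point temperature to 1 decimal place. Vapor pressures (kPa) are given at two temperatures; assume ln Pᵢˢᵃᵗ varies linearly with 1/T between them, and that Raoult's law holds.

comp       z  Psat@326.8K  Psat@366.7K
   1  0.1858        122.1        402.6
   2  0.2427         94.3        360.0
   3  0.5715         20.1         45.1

Bubble-point temperature: ΣzᵢPᵢˢᵃᵗ(T) = P. Interpolate ln Pᵢˢᵃᵗ = aᵢ + bᵢ/T.
  T = 326.8 K: ΣzᵢPᵢˢᵃᵗ = 57.06 kPa
  T = 366.7 K: ΣzᵢPᵢˢᵃᵗ = 187.95 kPa
  T = 346.8 K: ΣzᵢPᵢˢᵃᵗ = 106.88 kPa
  T = 356.8 K: ΣzᵢPᵢˢᵃᵗ = 142.93 kPa
  T = 361.8 K: ΣzᵢPᵢˢᵃᵗ = 164.40 kPa
  T = 359.3 K: ΣzᵢPᵢˢᵃᵗ = 153.36 kPa
Interpolating between 359.3 K and 361.8 K gives T ≈ 360.2 K.

T = 360.2 K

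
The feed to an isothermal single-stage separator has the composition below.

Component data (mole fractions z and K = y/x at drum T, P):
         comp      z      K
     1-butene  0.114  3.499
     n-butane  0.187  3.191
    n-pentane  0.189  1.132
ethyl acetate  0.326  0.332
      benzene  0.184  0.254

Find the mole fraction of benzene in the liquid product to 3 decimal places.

x_benzene = 0.234

Material balance + equilibrium reduce to Σ zᵢ(Kᵢ−1)/(1+ψ(Kᵢ−1)) = 0.
g(0) = ΣzᵢKᵢ − 1 = 0.365 and g(1) = 1 − Σzᵢ/Kᵢ = -0.964, so a root lies in (0, 1).
Newton iteration, ψ⁰ = 0.5:
  ψ = 0.500: g = -0.2003, g' = -0.936 → ψ = 0.286
  ψ = 0.286: g = -0.0017, g' = -0.972 → ψ = 0.284
Converged at ψ = 0.284.
Compositions from xᵢ = zᵢ/(1+ψ(Kᵢ−1)), yᵢ = Kᵢxᵢ:
  1-butene: x = 0.067, y = 0.233
  n-butane: x = 0.115, y = 0.368
  n-pentane: x = 0.182, y = 0.206
  ethyl acetate: x = 0.402, y = 0.134
  benzene: x = 0.234, y = 0.059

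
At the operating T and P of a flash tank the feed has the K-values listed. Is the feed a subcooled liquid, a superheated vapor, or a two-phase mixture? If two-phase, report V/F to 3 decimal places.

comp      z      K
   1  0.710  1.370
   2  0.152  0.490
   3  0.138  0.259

ΣzᵢKᵢ = 1.083; Σzᵢ/Kᵢ = 1.361.
Both exceed 1, so a two-phase solution exists.
Material balance + equilibrium reduce to Σ zᵢ(Kᵢ−1)/(1+ψ(Kᵢ−1)) = 0.
Newton iteration, ψ⁰ = 0.36:
  ψ = 0.360: g = -0.0026, g' = -0.276 → ψ = 0.351
Converged at ψ = 0.351.

two-phase, V/F = 0.351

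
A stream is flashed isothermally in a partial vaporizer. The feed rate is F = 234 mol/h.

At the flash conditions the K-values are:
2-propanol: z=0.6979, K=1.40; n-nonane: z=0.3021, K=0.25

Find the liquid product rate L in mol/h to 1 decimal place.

L = 193.0 mol/h

Rachford–Rice: g(V/F) = Σ zᵢ(Kᵢ−1)/(1+V/F(Kᵢ−1)) = 0.
Check two-phase: ΣzᵢKᵢ = 1.0526 > 1 and Σzᵢ/Kᵢ = 1.7069 > 1, so g(0) = 0.0526 > 0 and g(1) = -0.7069 < 0.
Newton iteration, V/F⁰ = 0.5:
  V/F = 0.5000: g = -0.12989, g' = -0.5126 → V/F = 0.2466
  V/F = 0.2466: g = -0.02389, g' = -0.3483 → V/F = 0.1780
  V/F = 0.1780: g = -0.00088, g' = -0.3236 → V/F = 0.1753
Converged at V/F = 0.1753.
Then V = V/F·F = 0.1753·234 = 41.0 mol/h and L = F − V = 193.0 mol/h.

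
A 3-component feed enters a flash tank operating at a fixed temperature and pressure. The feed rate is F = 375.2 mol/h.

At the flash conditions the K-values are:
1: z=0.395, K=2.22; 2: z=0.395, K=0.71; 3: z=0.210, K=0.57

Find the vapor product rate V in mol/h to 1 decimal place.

V = 246.7 mol/h

Material balance + equilibrium reduce to Σ zᵢ(Kᵢ−1)/(1+ψ(Kᵢ−1)) = 0.
g(0) = ΣzᵢKᵢ − 1 = 0.277 and g(1) = 1 − Σzᵢ/Kᵢ = -0.103, so a root lies in (0, 1).
Newton iteration, ψ⁰ = 0.64:
  ψ = 0.640: g = 0.0054, g' = -0.309 → ψ = 0.657
Converged at ψ = 0.657.
Then V = ψ·F = 0.6574·375.2 = 246.7 mol/h and L = F − V = 128.5 mol/h.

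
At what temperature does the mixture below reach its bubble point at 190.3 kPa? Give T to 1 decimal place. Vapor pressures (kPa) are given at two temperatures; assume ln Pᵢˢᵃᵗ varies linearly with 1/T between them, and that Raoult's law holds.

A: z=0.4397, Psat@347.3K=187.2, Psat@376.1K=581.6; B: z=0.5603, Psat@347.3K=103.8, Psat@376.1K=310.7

Bubble-point temperature: ΣzᵢPᵢˢᵃᵗ(T) = P. Interpolate ln Pᵢˢᵃᵗ = aᵢ + bᵢ/T.
  T = 347.3 K: ΣzᵢPᵢˢᵃᵗ = 140.47 kPa
  T = 376.1 K: ΣzᵢPᵢˢᵃᵗ = 429.81 kPa
  T = 361.7 K: ΣzᵢPᵢˢᵃᵗ = 251.24 kPa
  T = 354.5 K: ΣzᵢPᵢˢᵃᵗ = 188.97 kPa
  T = 358.1 K: ΣzᵢPᵢˢᵃᵗ = 218.20 kPa
  T = 356.3 K: ΣzᵢPᵢˢᵃᵗ = 203.13 kPa
Interpolating between 354.5 K and 356.3 K gives T ≈ 354.7 K.

T = 354.7 K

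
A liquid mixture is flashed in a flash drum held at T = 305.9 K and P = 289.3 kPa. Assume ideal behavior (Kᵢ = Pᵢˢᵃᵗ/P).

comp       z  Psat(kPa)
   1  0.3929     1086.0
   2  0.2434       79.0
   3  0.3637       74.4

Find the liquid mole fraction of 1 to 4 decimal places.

x_1 = 0.2110

Raoult's law: Kᵢ = Pᵢˢᵃᵗ/P = Pᵢˢᵃᵗ/289.3.
  K_1 = 1086.0/289.3 = 3.753889, K_2 = 79.0/289.3 = 0.273073, K_3 = 74.4/289.3 = 0.257172
Material balance + equilibrium reduce to Σ zᵢ(Kᵢ−1)/(1+β(Kᵢ−1)) = 0.
Feasibility: ΣzᵢKᵢ = 1.6349, Σzᵢ/Kᵢ = 2.4102 — both > 1, two phases present.
Newton–Raphson from β = 0.56:
  β = 0.5600: g = -0.33539, g' = -1.4153 → β = 0.3230
  β = 0.3230: g = -0.01408, g' = -1.4016 → β = 0.3130
Converged at β = 0.3130.
Compositions from xᵢ = zᵢ/(1+β(Kᵢ−1)), yᵢ = Kᵢxᵢ:
  1: x = 0.2110, y = 0.7921
  2: x = 0.3151, y = 0.0860
  3: x = 0.4739, y = 0.1219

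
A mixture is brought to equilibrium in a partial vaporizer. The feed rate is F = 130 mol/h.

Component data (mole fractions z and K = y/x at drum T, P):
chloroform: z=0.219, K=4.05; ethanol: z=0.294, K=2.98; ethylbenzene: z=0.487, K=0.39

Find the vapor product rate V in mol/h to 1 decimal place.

V = 82.6 mol/h

Rachford–Rice: g(ψ) = Σ zᵢ(Kᵢ−1)/(1+ψ(Kᵢ−1)) = 0.
g(0) = ΣzᵢKᵢ − 1 = 0.953 and g(1) = 1 − Σzᵢ/Kᵢ = -0.401, so a root lies in (0, 1).
Iterate (Newton) starting at ψ = 0.5:
  ψ = 0.500: g = 0.1296, g' = -0.986 → ψ = 0.631
  ψ = 0.631: g = 0.0038, g' = -0.945 → ψ = 0.635
Converged at ψ = 0.635.
Then V = ψ·F = 0.6355·130 = 82.6 mol/h and L = F − V = 47.4 mol/h.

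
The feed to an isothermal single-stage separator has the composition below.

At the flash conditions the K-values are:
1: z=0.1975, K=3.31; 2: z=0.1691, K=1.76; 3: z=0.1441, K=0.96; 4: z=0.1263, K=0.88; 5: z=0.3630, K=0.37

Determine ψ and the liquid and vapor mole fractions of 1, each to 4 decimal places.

ψ = 0.4136, x_1 = 0.1010, y_1 = 0.3343

Rachford–Rice: g(ψ) = Σ zᵢ(Kᵢ−1)/(1+ψ(Kᵢ−1)) = 0.
Feasibility: ΣzᵢKᵢ = 1.3351, Σzᵢ/Kᵢ = 1.4305 — both > 1, two phases present.
Newton iteration, ψ⁰ = 0.48:
  ψ = 0.4800: g = -0.03928, g' = -0.5878 → ψ = 0.4132
  ψ = 0.4132: g = 0.00026, g' = -0.5980 → ψ = 0.4136
Converged at ψ = 0.4136.
Compositions from xᵢ = zᵢ/(1+ψ(Kᵢ−1)), yᵢ = Kᵢxᵢ:
  1: x = 0.1010, y = 0.3343
  2: x = 0.1287, y = 0.2264
  3: x = 0.1465, y = 0.1407
  4: x = 0.1329, y = 0.1169
  5: x = 0.4909, y = 0.1816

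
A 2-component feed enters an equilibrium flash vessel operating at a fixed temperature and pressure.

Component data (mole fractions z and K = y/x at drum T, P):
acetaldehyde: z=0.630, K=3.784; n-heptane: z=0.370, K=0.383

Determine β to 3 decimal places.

β = 0.888

Material balance + equilibrium reduce to Σ zᵢ(Kᵢ−1)/(1+β(Kᵢ−1)) = 0.
g(0) = ΣzᵢKᵢ − 1 = 1.526 and g(1) = 1 − Σzᵢ/Kᵢ = -0.133, so a root lies in (0, 1).
Newton iteration, β⁰ = 0.5:
  β = 0.500: g = 0.4031, g' = -1.148 → β = 0.851
  β = 0.851: g = 0.0397, g' = -1.055 → β = 0.889
  β = 0.889: g = -0.0007, g' = -1.095 → β = 0.888
Converged at β = 0.888.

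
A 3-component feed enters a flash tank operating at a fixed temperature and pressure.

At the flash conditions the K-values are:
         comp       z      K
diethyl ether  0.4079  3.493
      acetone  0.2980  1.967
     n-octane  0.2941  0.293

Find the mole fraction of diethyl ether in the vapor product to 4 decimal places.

y_diethyl ether = 0.4680

Newton–Raphson from ψ = 0.69:
  ψ = 0.6900: g = 0.14070, g' = -1.0033 → ψ = 0.8302
  ψ = 0.8302: g = -0.01234, g' = -1.2165 → ψ = 0.8201
  ψ = 0.8201: g = -0.00012, g' = -1.1928 → ψ = 0.8200
Converged at ψ = 0.8200.
Compositions from xᵢ = zᵢ/(1+ψ(Kᵢ−1)), yᵢ = Kᵢxᵢ:
  diethyl ether: x = 0.1340, y = 0.4680
  acetone: x = 0.1662, y = 0.3269
  n-octane: x = 0.6998, y = 0.2050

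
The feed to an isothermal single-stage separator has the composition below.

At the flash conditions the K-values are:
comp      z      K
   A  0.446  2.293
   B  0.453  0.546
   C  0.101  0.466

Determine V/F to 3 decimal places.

V/F = 0.522

Iterate (Newton) starting at V/F = 0.5:
  V/F = 0.500: g = 0.0106, g' = -0.485 → V/F = 0.522
Converged at V/F = 0.522.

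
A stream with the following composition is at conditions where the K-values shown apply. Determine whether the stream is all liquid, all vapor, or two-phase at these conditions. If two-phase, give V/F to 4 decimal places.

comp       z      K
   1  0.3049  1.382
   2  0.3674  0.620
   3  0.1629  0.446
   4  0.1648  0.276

all liquid

ΣzᵢKᵢ = 0.7673; Σzᵢ/Kᵢ = 1.7756.
Since ΣzᵢKᵢ < 1 the mixture is below its bubble point — single liquid phase.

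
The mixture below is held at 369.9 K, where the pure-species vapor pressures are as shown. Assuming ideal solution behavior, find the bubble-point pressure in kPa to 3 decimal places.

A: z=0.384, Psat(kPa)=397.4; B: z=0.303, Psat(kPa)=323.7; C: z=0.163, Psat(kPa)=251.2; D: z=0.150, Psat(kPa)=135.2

At the bubble point ψ → 0, so ΣzᵢKᵢ = 1 with Kᵢ = Pᵢˢᵃᵗ/P ⇒ P = ΣzᵢPᵢˢᵃᵗ.
P = 0.384·397.4 + 0.303·323.7 + 0.163·251.2 + 0.150·135.2 = 311.908 kPa

Pbub = 311.908 kPa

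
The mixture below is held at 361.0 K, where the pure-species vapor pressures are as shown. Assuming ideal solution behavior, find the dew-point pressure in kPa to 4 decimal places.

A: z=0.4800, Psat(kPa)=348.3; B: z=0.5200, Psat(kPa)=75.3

Pdew = 120.7171 kPa

At the dew point ψ → 1, so Σzᵢ/Kᵢ = 1 with Kᵢ = Pᵢˢᵃᵗ/P ⇒ 1/P = Σzᵢ/Pᵢˢᵃᵗ.
1/P = 0.4800/348.3 + 0.5200/75.3 = 0.0082838 ⇒ P = 120.7171 kPa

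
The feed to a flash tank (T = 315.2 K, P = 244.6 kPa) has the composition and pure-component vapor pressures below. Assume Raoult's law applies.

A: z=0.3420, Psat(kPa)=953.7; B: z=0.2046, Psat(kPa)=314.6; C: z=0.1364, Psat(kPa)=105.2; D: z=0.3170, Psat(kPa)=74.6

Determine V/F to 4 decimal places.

Raoult's law: Kᵢ = Pᵢˢᵃᵗ/P = Pᵢˢᵃᵗ/244.6.
  K_A = 953.7/244.6 = 3.899019, K_B = 314.6/244.6 = 1.286182, K_C = 105.2/244.6 = 0.430090, K_D = 74.6/244.6 = 0.304988
Newton iteration, V/F⁰ = 0.5:
  V/F = 0.5000: g = 0.00961, g' = -0.9382 → V/F = 0.5102
  V/F = 0.5102: g = 0.00001, g' = -0.9361 → V/F = 0.5103
Converged at V/F = 0.5103.

V/F = 0.5103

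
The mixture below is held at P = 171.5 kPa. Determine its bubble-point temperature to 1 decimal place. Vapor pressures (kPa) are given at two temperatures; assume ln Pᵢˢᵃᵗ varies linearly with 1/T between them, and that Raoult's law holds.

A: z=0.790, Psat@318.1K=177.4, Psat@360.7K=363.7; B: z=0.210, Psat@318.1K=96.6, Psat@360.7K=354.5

Bubble-point temperature: ΣzᵢPᵢˢᵃᵗ(T) = P. Interpolate ln Pᵢˢᵃᵗ = aᵢ + bᵢ/T.
  T = 318.1 K: ΣzᵢPᵢˢᵃᵗ = 160.43 kPa
  T = 360.7 K: ΣzᵢPᵢˢᵃᵗ = 361.77 kPa
  T = 339.4 K: ΣzᵢPᵢˢᵃᵗ = 245.72 kPa
  T = 328.8 K: ΣzᵢPᵢˢᵃᵗ = 199.83 kPa
  T = 323.5 K: ΣzᵢPᵢˢᵃᵗ = 179.49 kPa
  T = 320.8 K: ΣzᵢPᵢˢᵃᵗ = 169.76 kPa
Interpolating between 320.8 K and 323.5 K gives T ≈ 321.3 K.

T = 321.3 K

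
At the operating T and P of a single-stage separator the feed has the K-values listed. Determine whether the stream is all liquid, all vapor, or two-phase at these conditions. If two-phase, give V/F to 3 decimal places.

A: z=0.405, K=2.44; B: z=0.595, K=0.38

ΣzᵢKᵢ = 1.214; Σzᵢ/Kᵢ = 1.732.
Both exceed 1, so a two-phase solution exists.
Material balance + equilibrium reduce to Σ zᵢ(Kᵢ−1)/(1+ψ(Kᵢ−1)) = 0.
Binary case is linear: z₁(K₁−1)(1+ψ(K₂−1)) + z₂(K₂−1)(1+ψ(K₁−1)) = 0
⇒ ψ = [z₁(K₁−1)+z₂(K₂−1)] / [−(K₁−1)(K₂−1)] = 0.2143/0.8928 = 0.240

two-phase, V/F = 0.240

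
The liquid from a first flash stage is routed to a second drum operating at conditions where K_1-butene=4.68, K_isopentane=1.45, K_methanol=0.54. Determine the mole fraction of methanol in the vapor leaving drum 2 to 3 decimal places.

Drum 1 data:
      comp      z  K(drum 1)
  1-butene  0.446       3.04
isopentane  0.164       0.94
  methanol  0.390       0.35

y_methanol (drum 2) = 0.420

Drum 1:
Let ψ₁ = V/F and solve Σ zᵢ(Kᵢ−1)/(1+ψ₁(Kᵢ−1)) = 0.
Feasibility: ΣzᵢKᵢ = 1.646, Σzᵢ/Kᵢ = 1.435 — both > 1, two phases present.
Newton iteration, ψ₁⁰ = 0.44:
  ψ₁ = 0.440: g = 0.1143, g' = -0.839 → ψ₁ = 0.576
  ψ₁ = 0.576: g = 0.0027, g' = -0.814 → ψ₁ = 0.580
Converged at ψ₁ = 0.580.
Drum-1 compositions:
  1-butene: x = 0.204, y = 0.621
  isopentane: x = 0.170, y = 0.160
  methanol: x = 0.626, y = 0.219
Drum-2 feed = drum-1 liquid: z₂ = (0.2044, 0.1699, 0.6257).
Drum 2:
Newton iteration, ψ₂⁰ = 0.5:
  ψ₂ = 0.500: g = -0.0466, g' = -0.589 → ψ₂ = 0.421
  ψ₂ = 0.421: g = 0.0024, g' = -0.654 → ψ₂ = 0.425
Converged at ψ₂ = 0.425.
  1-butene: x = 0.080, y = 0.373
  isopentane: x = 0.143, y = 0.207
  methanol: x = 0.778, y = 0.420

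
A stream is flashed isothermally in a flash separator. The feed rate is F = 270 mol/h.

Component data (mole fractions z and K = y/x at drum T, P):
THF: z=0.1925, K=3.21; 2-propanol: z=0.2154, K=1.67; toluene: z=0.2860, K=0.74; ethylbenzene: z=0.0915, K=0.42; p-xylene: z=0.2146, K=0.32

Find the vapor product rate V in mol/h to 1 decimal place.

V = 102.1 mol/h

Rachford–Rice: g(V/F) = Σ zᵢ(Kᵢ−1)/(1+V/F(Kᵢ−1)) = 0.
g(0) = ΣzᵢKᵢ − 1 = 0.2964 and g(1) = 1 − Σzᵢ/Kᵢ = -0.4639, so a root lies in (0, 1).
Newton–Raphson from V/F = 0.5:
  V/F = 0.5000: g = -0.07112, g' = -0.5808 → V/F = 0.3776
  V/F = 0.3776: g = 0.00035, g' = -0.5948 → V/F = 0.3782
Converged at V/F = 0.3782.
Then V = V/F·F = 0.3782·270 = 102.1 mol/h and L = F − V = 167.9 mol/h.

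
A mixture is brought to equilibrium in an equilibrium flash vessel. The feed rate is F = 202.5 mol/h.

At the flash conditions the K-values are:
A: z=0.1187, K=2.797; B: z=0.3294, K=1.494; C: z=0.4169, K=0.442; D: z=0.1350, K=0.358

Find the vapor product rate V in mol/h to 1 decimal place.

Material balance + equilibrium reduce to Σ zᵢ(Kᵢ−1)/(1+V/F(Kᵢ−1)) = 0.
g(0) = ΣzᵢKᵢ − 1 = 0.0567 and g(1) = 1 − Σzᵢ/Kᵢ = -0.5832, so a root lies in (0, 1).
Iterate (Newton) starting at V/F = 0.7:
  V/F = 0.7000: g = -0.32376, g' = -0.6526 → V/F = 0.2039
  V/F = 0.2039: g = -0.05829, g' = -0.5106 → V/F = 0.0898
  V/F = 0.0898: g = 0.00263, g' = -0.5644 → V/F = 0.0944
Converged at V/F = 0.0944.
Then V = V/F·F = 0.0944·202.5 = 19.1 mol/h and L = F − V = 183.4 mol/h.

V = 19.1 mol/h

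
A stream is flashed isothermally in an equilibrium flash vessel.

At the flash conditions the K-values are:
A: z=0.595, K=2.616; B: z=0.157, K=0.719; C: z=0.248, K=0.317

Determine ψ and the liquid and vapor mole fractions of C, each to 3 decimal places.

ψ = 0.787, x_C = 0.537, y_C = 0.170

Rachford–Rice: g(ψ) = Σ zᵢ(Kᵢ−1)/(1+ψ(Kᵢ−1)) = 0.
Check two-phase: ΣzᵢKᵢ = 1.748 > 1 and Σzᵢ/Kᵢ = 1.228 > 1, so g(0) = 0.748 > 0 and g(1) = -0.228 < 0.
Newton–Raphson from ψ = 0.5:
  ψ = 0.500: g = 0.2233, g' = -0.759 → ψ = 0.794
  ψ = 0.794: g = -0.0059, g' = -0.871 → ψ = 0.787
Converged at ψ = 0.787.
Compositions from xᵢ = zᵢ/(1+ψ(Kᵢ−1)), yᵢ = Kᵢxᵢ:
  A: x = 0.262, y = 0.685
  B: x = 0.202, y = 0.145
  C: x = 0.537, y = 0.170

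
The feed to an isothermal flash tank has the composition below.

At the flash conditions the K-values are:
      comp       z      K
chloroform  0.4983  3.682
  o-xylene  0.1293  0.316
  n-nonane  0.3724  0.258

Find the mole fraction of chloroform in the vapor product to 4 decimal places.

Newton–Raphson from V/F = 0.37:
  V/F = 0.3700: g = 0.17149, g' = -1.4010 → V/F = 0.4924
  V/F = 0.4924: g = 0.00714, g' = -1.3122 → V/F = 0.4978
Converged at V/F = 0.4978.
Compositions from xᵢ = zᵢ/(1+V/F(Kᵢ−1)), yᵢ = Kᵢxᵢ:
  chloroform: x = 0.2134, y = 0.7857
  o-xylene: x = 0.1961, y = 0.0620
  n-nonane: x = 0.5906, y = 0.1524

y_chloroform = 0.7857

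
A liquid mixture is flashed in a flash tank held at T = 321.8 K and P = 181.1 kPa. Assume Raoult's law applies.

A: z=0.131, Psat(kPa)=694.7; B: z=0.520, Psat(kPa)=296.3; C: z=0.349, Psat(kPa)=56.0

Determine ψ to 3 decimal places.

Raoult's law: Kᵢ = Pᵢˢᵃᵗ/P = Pᵢˢᵃᵗ/181.1.
  K_A = 694.7/181.1 = 3.83600, K_B = 296.3/181.1 = 1.63611, K_C = 56.0/181.1 = 0.30922
Rachford–Rice: g(ψ) = Σ zᵢ(Kᵢ−1)/(1+ψ(Kᵢ−1)) = 0.
Check two-phase: ΣzᵢKᵢ = 1.461 > 1 and Σzᵢ/Kᵢ = 1.481 > 1, so g(0) = 0.461 > 0 and g(1) = -0.481 < 0.
Newton–Raphson from ψ = 0.48:
  ψ = 0.480: g = 0.0501, g' = -0.685 → ψ = 0.553
  ψ = 0.553: g = -0.0008, g' = -0.711 → ψ = 0.552
Converged at ψ = 0.552.

ψ = 0.552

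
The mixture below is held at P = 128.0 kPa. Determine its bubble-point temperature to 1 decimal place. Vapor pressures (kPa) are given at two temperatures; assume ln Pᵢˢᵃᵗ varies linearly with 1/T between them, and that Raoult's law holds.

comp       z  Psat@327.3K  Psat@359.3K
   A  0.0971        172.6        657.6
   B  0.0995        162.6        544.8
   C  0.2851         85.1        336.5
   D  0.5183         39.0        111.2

Bubble-point temperature: ΣzᵢPᵢˢᵃᵗ(T) = P. Interpolate ln Pᵢˢᵃᵗ = aᵢ + bᵢ/T.
  T = 327.3 K: ΣzᵢPᵢˢᵃᵗ = 77.41 kPa
  T = 359.3 K: ΣzᵢPᵢˢᵃᵗ = 271.63 kPa
  T = 343.3 K: ΣzᵢPᵢˢᵃᵗ = 149.00 kPa
  T = 335.3 K: ΣzᵢPᵢˢᵃᵗ = 108.18 kPa
  T = 339.3 K: ΣzᵢPᵢˢᵃᵗ = 127.18 kPa
  T = 341.3 K: ΣzᵢPᵢˢᵃᵗ = 137.72 kPa
Interpolating between 339.3 K and 341.3 K gives T ≈ 339.5 K.

T = 339.5 K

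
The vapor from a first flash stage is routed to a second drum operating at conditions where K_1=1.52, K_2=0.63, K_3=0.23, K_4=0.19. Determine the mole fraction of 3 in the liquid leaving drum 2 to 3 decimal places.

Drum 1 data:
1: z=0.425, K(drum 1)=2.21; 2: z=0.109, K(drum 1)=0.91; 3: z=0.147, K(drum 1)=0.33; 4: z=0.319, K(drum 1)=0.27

Drum 1:
Material balance + equilibrium reduce to Σ zᵢ(Kᵢ−1)/(1+ψ₁(Kᵢ−1)) = 0.
Feasibility: ΣzᵢKᵢ = 1.173, Σzᵢ/Kᵢ = 1.939 — both > 1, two phases present.
Newton–Raphson from ψ₁ = 0.5:
  ψ₁ = 0.500: g = -0.2047, g' = -0.813 → ψ₁ = 0.248
  ψ₁ = 0.248: g = -0.0172, g' = -0.717 → ψ₁ = 0.224
Converged at ψ₁ = 0.224.
Drum-1 compositions:
  1: x = 0.334, y = 0.739
  2: x = 0.111, y = 0.101
  3: x = 0.173, y = 0.057
  4: x = 0.382, y = 0.103
Drum-2 feed = drum-1 vapor: z₂ = (0.7387, 0.1012, 0.0571, 0.1030).
Drum 2:
Let ψ₂ = V/F and solve Σ zᵢ(Kᵢ−1)/(1+ψ₂(Kᵢ−1)) = 0.
Check two-phase: ΣzᵢKᵢ = 1.219 > 1 and Σzᵢ/Kᵢ = 1.437 > 1, so g(0) = 0.219 > 0 and g(1) = -0.437 < 0.
Iterate (Newton) starting at ψ₂ = 0.5:
  ψ₂ = 0.500: g = 0.0472, g' = -0.427 → ψ₂ = 0.610
  ψ₂ = 0.610: g = -0.0048, g' = -0.523 → ψ₂ = 0.601
Converged at ψ₂ = 0.601.
  1: x = 0.563, y = 0.855
  2: x = 0.130, y = 0.082
  3: x = 0.106, y = 0.024
  4: x = 0.201, y = 0.038

x_3 (drum 2) = 0.106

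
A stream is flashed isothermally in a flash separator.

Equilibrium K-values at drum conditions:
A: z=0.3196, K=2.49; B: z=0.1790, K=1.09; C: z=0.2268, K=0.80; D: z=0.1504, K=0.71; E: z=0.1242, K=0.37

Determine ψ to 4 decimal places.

Material balance + equilibrium reduce to Σ zᵢ(Kᵢ−1)/(1+ψ(Kᵢ−1)) = 0.
g(0) = ΣzᵢKᵢ − 1 = 0.3251 and g(1) = 1 − Σzᵢ/Kᵢ = -0.1236, so a root lies in (0, 1).
Newton–Raphson from ψ = 0.5:
  ψ = 0.5000: g = 0.07267, g' = -0.3679 → ψ = 0.6975
  ψ = 0.6975: g = 0.00169, g' = -0.3609 → ψ = 0.7022
Converged at ψ = 0.7022.

ψ = 0.7022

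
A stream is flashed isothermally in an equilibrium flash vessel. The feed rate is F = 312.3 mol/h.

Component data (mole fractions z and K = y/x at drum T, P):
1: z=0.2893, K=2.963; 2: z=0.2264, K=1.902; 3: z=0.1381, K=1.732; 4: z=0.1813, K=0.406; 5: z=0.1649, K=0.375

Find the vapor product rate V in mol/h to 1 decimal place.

V = 246.5 mol/h

Rachford–Rice: g(β) = Σ zᵢ(Kᵢ−1)/(1+β(Kᵢ−1)) = 0.
Check two-phase: ΣzᵢKᵢ = 1.6624 > 1 and Σzᵢ/Kᵢ = 1.1827 > 1, so g(0) = 0.6624 > 0 and g(1) = -0.1827 < 0.
Newton iteration, β⁰ = 0.64:
  β = 0.6400: g = 0.10449, g' = -0.6728 → β = 0.7953
  β = 0.7953: g = -0.00452, g' = -0.7464 → β = 0.7893
  β = 0.7893: g = -0.00001, g' = -0.7417 → β = 0.7892
Converged at β = 0.7892.
Then V = β·F = 0.7892·312.3 = 246.5 mol/h and L = F − V = 65.8 mol/h.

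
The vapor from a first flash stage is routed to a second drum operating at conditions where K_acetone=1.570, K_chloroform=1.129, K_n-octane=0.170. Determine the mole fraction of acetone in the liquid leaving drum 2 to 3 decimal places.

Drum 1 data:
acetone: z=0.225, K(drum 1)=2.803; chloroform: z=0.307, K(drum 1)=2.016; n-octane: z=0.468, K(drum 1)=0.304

Drum 1:
Iterate (Newton) starting at ψ₁ = 0.5:
  ψ₁ = 0.500: g = -0.0794, g' = -0.875 → ψ₁ = 0.409
  ψ₁ = 0.409: g = -0.0017, g' = -0.844 → ψ₁ = 0.407
Converged at ψ₁ = 0.407.
Drum-1 compositions:
  acetone: x = 0.130, y = 0.364
  chloroform: x = 0.217, y = 0.438
  n-octane: x = 0.653, y = 0.199
Drum-2 feed = drum-1 vapor: z₂ = (0.3637, 0.4378, 0.1985).
Drum 2:
Rachford–Rice: g(ψ₂) = Σ zᵢ(Kᵢ−1)/(1+ψ₂(Kᵢ−1)) = 0.
Feasibility: ΣzᵢKᵢ = 1.099, Σzᵢ/Kᵢ = 1.787 — both > 1, two phases present.
Newton iteration, ψ₂⁰ = 0.64:
  ψ₂ = 0.640: g = -0.1475, g' = -0.692 → ψ₂ = 0.427
  ψ₂ = 0.427: g = -0.0350, g' = -0.411 → ψ₂ = 0.342
  ψ₂ = 0.342: g = -0.0025, g' = -0.356 → ψ₂ = 0.335
Converged at ψ₂ = 0.335.
  acetone: x = 0.305, y = 0.479
  chloroform: x = 0.420, y = 0.474
  n-octane: x = 0.275, y = 0.047

x_acetone (drum 2) = 0.305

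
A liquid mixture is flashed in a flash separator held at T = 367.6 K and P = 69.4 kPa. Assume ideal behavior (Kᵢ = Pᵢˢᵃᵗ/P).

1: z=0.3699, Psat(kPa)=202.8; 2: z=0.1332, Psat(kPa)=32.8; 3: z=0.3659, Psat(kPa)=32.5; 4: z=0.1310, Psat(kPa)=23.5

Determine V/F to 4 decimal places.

V/F = 0.3340

Raoult's law: Kᵢ = Pᵢˢᵃᵗ/P = Pᵢˢᵃᵗ/69.4.
  K_1 = 202.8/69.4 = 2.922190, K_2 = 32.8/69.4 = 0.472622, K_3 = 32.5/69.4 = 0.468300, K_4 = 23.5/69.4 = 0.338617
Newton–Raphson from V/F = 0.5:
  V/F = 0.5000: g = -0.12729, g' = -0.7435 → V/F = 0.3288
  V/F = 0.3288: g = 0.00420, g' = -0.8128 → V/F = 0.3340
Converged at V/F = 0.3340.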